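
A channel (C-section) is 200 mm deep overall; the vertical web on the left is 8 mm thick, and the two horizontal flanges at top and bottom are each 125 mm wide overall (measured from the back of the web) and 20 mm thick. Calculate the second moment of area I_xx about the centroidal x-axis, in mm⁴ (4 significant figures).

I_xx ≈ 4.340 × 10⁷ mm⁴

Break the section into simple shapes (no overlaps), measuring from the bottom-left corner of the bounding box.
Web: 8 × 200, A = 1 600 mm², y = 100 mm, Ī = 5 333 333 mm⁴.
Top flange (beyond web): 117 × 20, A = 2 340 mm², y = 190 mm, Ī = 78 000 mm⁴.
Bottom flange (beyond web): 117 × 20, A = 2 340 mm², y = 10 mm, Ī = 78 000 mm⁴.
By symmetry the centroid is at mid-height, ȳ = 100 mm.
Transfer each piece to the centroidal x-axis using Ī + A·d² with d = y − 100:
  web: d = 0 mm → contributes +5 333 333 mm⁴
  top flange (beyond web): d = 90 mm → contributes +19 032 000 mm⁴
  bottom flange (beyond web): d = -90 mm → contributes +19 032 000 mm⁴
Total I = 43 397 333 mm⁴.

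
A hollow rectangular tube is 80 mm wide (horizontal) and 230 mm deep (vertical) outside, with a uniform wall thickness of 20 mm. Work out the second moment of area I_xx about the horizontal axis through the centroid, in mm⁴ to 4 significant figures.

Treat the section as a set of non-overlapping primitives; coordinates are from the bounding-box lower-left.
Outer rectangle: 80 × 230, A = 18 400 mm², y = 115 mm, Ī = 81 113 333 mm⁴.
Inner void (subtracted): 40 × 190, A = 7 600 mm², y = 115 mm, Ī = 22 863 333 mm⁴.
By symmetry the centroid is at mid-height, ȳ = 115 mm.
All pieces are centred on the horizontal axis through the centroid, so I = ΣĪ (holes subtracted) = 58 250 000 mm⁴.

I_xx ≈ 5.825 × 10⁷ mm⁴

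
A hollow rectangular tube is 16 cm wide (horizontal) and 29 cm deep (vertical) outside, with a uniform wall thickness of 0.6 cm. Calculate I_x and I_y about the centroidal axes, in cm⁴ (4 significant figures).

I_x ≈ 6021 cm⁴, I_y ≈ 2389 cm⁴

Split into non-overlapping primitives; take the origin at the lower-left of the bounding box.
Outer rectangle: 16 × 29, A = 464 cm², y = 14.5 cm, Ī = 32518.7 cm⁴.
Inner void (subtracted): 14.8 × 27.8, A = 411.44 cm², y = 14.5 cm, Ī = 26498.1 cm⁴.
By symmetry the centroid is at mid-height, ȳ = 14.5 cm.
All pieces are centred on the centroidal x-axis, so I = ΣĪ (holes subtracted) = 6020.56 cm⁴.
Repeating about the centroidal y-axis gives I_y = 2388.52 cm⁴.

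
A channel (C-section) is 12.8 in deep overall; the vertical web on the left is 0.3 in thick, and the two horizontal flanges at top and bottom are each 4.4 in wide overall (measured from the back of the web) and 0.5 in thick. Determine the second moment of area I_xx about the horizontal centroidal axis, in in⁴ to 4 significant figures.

Treat the section as a set of non-overlapping primitives; coordinates are from the bounding-box lower-left.
Web: 0.3 × 12.8, A = 3.84 in², y = 6.4 in, Ī = 52.4288 in⁴.
Top flange (beyond web): 4.1 × 0.5, A = 2.05 in², y = 12.55 in, Ī = 0.0427083 in⁴.
Bottom flange (beyond web): 4.1 × 0.5, A = 2.05 in², y = 0.25 in, Ī = 0.0427083 in⁴.
By symmetry the centroid is at mid-height, ȳ = 6.4 in.
Transfer each piece to the horizontal centroidal axis using Ī + A·d² with d = y − 6.4:
  web: d = 0 in → contributes +52.4288 in⁴
  top flange (beyond web): d = 6.15 in → contributes +77.5788 in⁴
  bottom flange (beyond web): d = -6.15 in → contributes +77.5788 in⁴
Total I = 207.586 in⁴.

I_xx ≈ 207.6 in⁴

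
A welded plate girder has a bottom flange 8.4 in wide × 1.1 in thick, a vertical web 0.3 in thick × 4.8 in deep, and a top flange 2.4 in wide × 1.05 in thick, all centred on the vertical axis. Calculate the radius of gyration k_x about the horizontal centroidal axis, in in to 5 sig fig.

k_x ≈ 2.3985 in

Decompose the section into non-overlapping parts with the origin at the bottom-left of its bounding rectangle.
Bottom plate: 8.4 × 1.1, A = 9.24 in², y = 0.55 in, Ī = 0.9317 in⁴.
Web plate: 0.3 × 4.8, A = 1.44 in², y = 3.5 in, Ī = 2.7648 in⁴.
Top plate: 2.4 × 1.05, A = 2.52 in², y = 6.425 in, Ī = 0.231525 in⁴.
Centroid: ȳ = ΣA·y / ΣA = 1.993409 in.
Transfer each piece to the horizontal centroidal axis using Ī + A·d² with d = y − 1.993409:
  bottom plate: d = -1.443409 in → contributes +20.18259 in⁴
  web plate: d = 1.506591 in → contributes +6.033335 in⁴
  top plate: d = 4.431591 in → contributes +49.7218 in⁴
Total I = 75.93773 in⁴.
Radius of gyration: k = √(I/A) = √(75.93773 / 13.2) = 2.398512 in.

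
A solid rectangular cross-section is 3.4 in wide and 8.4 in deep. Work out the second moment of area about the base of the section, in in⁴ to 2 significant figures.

I_base ≈ 670 in⁴

The section: 3.4 × 8.4, A = 28.56 in², y = 4.2 in, Ī = 167.9 in⁴.
Transfer it to a horizontal axis along the bottom face using Ī + A·d² with d = y − 0:
  the section: d = 4.2 in → contributes +671.7 in⁴
Total I = 671.7 in⁴.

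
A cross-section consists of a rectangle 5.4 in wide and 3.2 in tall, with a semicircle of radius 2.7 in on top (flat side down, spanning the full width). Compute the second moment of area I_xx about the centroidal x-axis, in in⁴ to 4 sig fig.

I_xx ≈ 72.51 in⁴

Treat the section as a set of non-overlapping primitives; coordinates are from the bounding-box lower-left.
Rectangular body: 5.4 × 3.2, A = 17.28 in², y = 1.6 in, Ī = 14.7456 in⁴.
Semicircular cap: semicircle r = 2.7, A = 11.4511 in², y = 4.34592 in, Ī = 5.83293 in⁴.
Centroid: ȳ = ΣA·y / ΣA = 2.69442 in.
Transfer each piece to the centroidal x-axis using Ī + A·d² with d = y − 2.69442:
  rectangular body: d = -1.09442 in → contributes +35.4426 in⁴
  semicircular cap: d = 1.6515 in → contributes +37.0653 in⁴
Total I = 72.5079 in⁴.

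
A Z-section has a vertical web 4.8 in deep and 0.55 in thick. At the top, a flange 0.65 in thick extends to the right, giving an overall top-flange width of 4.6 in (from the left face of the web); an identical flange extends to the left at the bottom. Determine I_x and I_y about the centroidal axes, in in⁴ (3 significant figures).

I_x ≈ 27.9 in⁴, I_y ≈ 35.1 in⁴

Break the section into simple shapes (no overlaps), measuring from the bottom-left corner of the bounding box.
Web: 0.55 × 4.8, A = 2.64 in², y = 2.4 in, Ī = 5.0688 in⁴.
Top flange (beyond web): 4.05 × 0.65, A = 2.6325 in², y = 4.475 in, Ī = 0.092686 in⁴.
Bottom flange (beyond web): 4.05 × 0.65, A = 2.6325 in², y = 0.325 in, Ī = 0.092686 in⁴.
Centroid: ȳ = ΣA·y / ΣA = 2.4 in.
Transfer each piece to the centroidal x-axis using Ī + A·d² with d = y − 2.4:
  web: d = 0 in → contributes +5.0688 in⁴
  top flange (beyond web): d = 2.075 in → contributes +11.427 in⁴
  bottom flange (beyond web): d = -2.075 in → contributes +11.427 in⁴
Total I = 27.923 in⁴.
For the y-axis: x̄ = 4.325 in.
Repeating about the centroidal y-axis gives I_y = 35.115 in⁴.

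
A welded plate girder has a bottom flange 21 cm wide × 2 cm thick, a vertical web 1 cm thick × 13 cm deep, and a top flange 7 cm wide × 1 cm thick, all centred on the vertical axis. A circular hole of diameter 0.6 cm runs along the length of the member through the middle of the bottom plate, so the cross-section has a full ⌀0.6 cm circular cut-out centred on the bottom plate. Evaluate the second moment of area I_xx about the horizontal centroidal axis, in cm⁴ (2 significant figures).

Treat the section as a set of non-overlapping primitives; coordinates are from the bounding-box lower-left.
Bottom plate: 21 × 2, A = 42 cm², y = 1 cm, Ī = 14 cm⁴.
Web plate: 1 × 13, A = 13 cm², y = 8.5 cm, Ī = 183.1 cm⁴.
Top plate: 7 × 1, A = 7 cm², y = 15.5 cm, Ī = 0.5833 cm⁴.
Hole (subtracted): ⌀0.6, A = 0.2827 cm², y = 1 cm, Ī = 0.006362 cm⁴.
Centroid: ȳ = ΣA·y / ΣA = 4.224 cm.
Transfer each piece to the horizontal centroidal axis using Ī + A·d² with d = y − 4.224:
  bottom plate: d = -3.224 cm → contributes +450.7 cm⁴
  web plate: d = 4.276 cm → contributes +420.7 cm⁴
  top plate: d = 11.28 cm → contributes +890.6 cm⁴
  hole: d = -3.224 cm → contributes −2.946 cm⁴
Total I = 1 759 cm⁴.

I_xx ≈ 1800 cm⁴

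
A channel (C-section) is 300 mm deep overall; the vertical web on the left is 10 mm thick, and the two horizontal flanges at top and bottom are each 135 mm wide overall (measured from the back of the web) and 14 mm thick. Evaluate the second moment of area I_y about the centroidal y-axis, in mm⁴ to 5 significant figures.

I_y ≈ 1.1942 × 10⁷ mm⁴

Treat the section as a set of non-overlapping primitives; coordinates are from the bounding-box lower-left.
Web: 10 × 300, A = 3 000 mm², x = 5 mm, Ī = 25 000 mm⁴.
Top flange (beyond web): 125 × 14, A = 1 750 mm², x = 72.5 mm, Ī = 2 278 646 mm⁴.
Bottom flange (beyond web): 125 × 14, A = 1 750 mm², x = 72.5 mm, Ī = 2 278 646 mm⁴.
Centroid: x̄ = ΣA·x / ΣA = 41.34615 mm.
Transfer each piece to the centroidal y-axis using Ī + A·d² with d = x − 41.34615:
  web: d = -36.34615 mm → contributes +3 988 129 mm⁴
  top flange (beyond web): d = 31.15385 mm → contributes +3 977 130 mm⁴
  bottom flange (beyond web): d = 31.15385 mm → contributes +3 977 130 mm⁴
Total I = 11 942 388 mm⁴.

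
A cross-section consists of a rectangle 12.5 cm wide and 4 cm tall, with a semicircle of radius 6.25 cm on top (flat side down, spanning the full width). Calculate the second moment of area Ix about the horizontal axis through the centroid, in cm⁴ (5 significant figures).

Break the section into simple shapes (no overlaps), measuring from the bottom-left corner of the bounding box.
Rectangular body: 12.5 × 4, A = 50 cm², y = 2 cm, Ī = 66.66667 cm⁴.
Semicircular cap: semicircle r = 6.25, A = 61.35923 cm², y = 6.652582 cm, Ī = 167.4758 cm⁴.
Centroid: ȳ = ΣA·y / ΣA = 4.563585 cm.
Transfer each piece to the horizontal axis through the centroid using Ī + A·d² with d = y − 4.563585:
  rectangular body: d = -2.563585 cm → contributes +395.2651 cm⁴
  semicircular cap: d = 2.088997 cm → contributes +435.2419 cm⁴
Total I = 830.5071 cm⁴.

Ix ≈ 830.51 cm⁴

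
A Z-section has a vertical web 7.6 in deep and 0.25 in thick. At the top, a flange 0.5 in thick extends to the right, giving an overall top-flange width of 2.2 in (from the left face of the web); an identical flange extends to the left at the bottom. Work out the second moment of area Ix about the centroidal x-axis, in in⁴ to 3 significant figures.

Ix ≈ 33.8 in⁴

Treat the section as a set of non-overlapping primitives; coordinates are from the bounding-box lower-left.
Web: 0.25 × 7.6, A = 1.9 in², y = 3.8 in, Ī = 9.1453 in⁴.
Top flange (beyond web): 1.95 × 0.5, A = 0.975 in², y = 7.35 in, Ī = 0.020313 in⁴.
Bottom flange (beyond web): 1.95 × 0.5, A = 0.975 in², y = 0.25 in, Ī = 0.020313 in⁴.
Centroid: ȳ = ΣA·y / ΣA = 3.8 in.
Transfer each piece to the centroidal x-axis using Ī + A·d² with d = y − 3.8:
  web: d = 0 in → contributes +9.1453 in⁴
  top flange (beyond web): d = 3.55 in → contributes +12.308 in⁴
  bottom flange (beyond web): d = -3.55 in → contributes +12.308 in⁴
Total I = 33.761 in⁴.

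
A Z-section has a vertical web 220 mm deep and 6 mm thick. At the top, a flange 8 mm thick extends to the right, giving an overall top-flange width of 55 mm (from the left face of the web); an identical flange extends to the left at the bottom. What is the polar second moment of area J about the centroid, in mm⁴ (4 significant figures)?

J ≈ 1.489 × 10⁷ mm⁴

Treat the section as a set of non-overlapping primitives; coordinates are from the bounding-box lower-left.
Web: 6 × 220, A = 1 320 mm², y = 110 mm, Ī = 5 324 000 mm⁴.
Top flange (beyond web): 49 × 8, A = 392 mm², y = 216 mm, Ī = 2090.67 mm⁴.
Bottom flange (beyond web): 49 × 8, A = 392 mm², y = 4 mm, Ī = 2090.67 mm⁴.
Centroid: ȳ = ΣA·y / ΣA = 110 mm.
Transfer each piece to the centroidal x-axis using Ī + A·d² with d = y − 110:
  web: d = 0 mm → contributes +5 324 000 mm⁴
  top flange (beyond web): d = 106 mm → contributes +4 406 603 mm⁴
  bottom flange (beyond web): d = -106 mm → contributes +4 406 603 mm⁴
Total I = 14 137 205 mm⁴.
For the y-axis: x̄ = 52 mm.
Repeating about the centroidal y-axis gives I_y = 753 725 mm⁴.
Polar second moment: J = I_x + I_y = 14 890 931 mm⁴.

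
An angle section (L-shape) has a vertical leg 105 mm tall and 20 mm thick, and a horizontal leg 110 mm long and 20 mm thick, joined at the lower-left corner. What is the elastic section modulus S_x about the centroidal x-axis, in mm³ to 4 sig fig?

Break the section into simple shapes (no overlaps), measuring from the bottom-left corner of the bounding box.
Vertical leg: 20 × 105, A = 2 100 mm², y = 52.5 mm, Ī = 1 929 375 mm⁴.
Horizontal leg (remainder): 90 × 20, A = 1 800 mm², y = 10 mm, Ī = 60 000 mm⁴.
Centroid: ȳ = ΣA·y / ΣA = 32.8846 mm.
Transfer each piece to the centroidal x-axis using Ī + A·d² with d = y − 32.8846:
  vertical leg: d = 19.6154 mm → contributes +2 737 378 mm⁴
  horizontal leg (remainder): d = -22.8846 mm → contributes +1 002 670 mm⁴
Total I = 3 740 048 mm⁴.
Extreme fibre distance c = 72.1154 mm; S = I/c = 51 862 mm³.

S_x ≈ 5.186 × 10⁴ mm³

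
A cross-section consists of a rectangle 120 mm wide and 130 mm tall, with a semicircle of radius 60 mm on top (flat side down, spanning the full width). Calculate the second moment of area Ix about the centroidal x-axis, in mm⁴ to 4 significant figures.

Split into non-overlapping primitives; take the origin at the lower-left of the bounding box.
Rectangular body: 120 × 130, A = 15 600 mm², y = 65 mm, Ī = 21 970 000 mm⁴.
Semicircular cap: semicircle r = 60, A = 5654.87 mm², y = 155.465 mm, Ī = 1 422 450 mm⁴.
Centroid: ȳ = ΣA·y / ΣA = 89.0682 mm.
Transfer each piece to the centroidal x-axis using Ī + A·d² with d = y − 89.0682:
  rectangular body: d = -24.0682 mm → contributes +31 006 739 mm⁴
  semicircular cap: d = 66.3966 mm → contributes +26 351 973 mm⁴
Total I = 57 358 712 mm⁴.

Ix ≈ 5.736 × 10⁷ mm⁴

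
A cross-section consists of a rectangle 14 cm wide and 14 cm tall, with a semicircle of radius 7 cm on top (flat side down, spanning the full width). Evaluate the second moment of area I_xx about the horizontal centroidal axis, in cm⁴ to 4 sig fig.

I_xx ≈ 8959 cm⁴

Decompose the section into non-overlapping parts with the origin at the bottom-left of its bounding rectangle.
Rectangular body: 14 × 14, A = 196 cm², y = 7 cm, Ī = 3201.33 cm⁴.
Semicircular cap: semicircle r = 7, A = 76.969 cm², y = 16.9709 cm, Ī = 263.526 cm⁴.
Centroid: ȳ = ΣA·y / ΣA = 9.81149 cm.
Transfer each piece to the horizontal centroidal axis using Ī + A·d² with d = y − 9.81149:
  rectangular body: d = -2.81149 cm → contributes +4750.61 cm⁴
  semicircular cap: d = 7.1594 cm → contributes +4208.73 cm⁴
Total I = 8959.34 cm⁴.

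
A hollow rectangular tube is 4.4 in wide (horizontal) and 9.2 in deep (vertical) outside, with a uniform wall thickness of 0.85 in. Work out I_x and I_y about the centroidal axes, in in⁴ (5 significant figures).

I_x ≈ 190.60 in⁴, I_y ≈ 53.006 in⁴

Break the section into simple shapes (no overlaps), measuring from the bottom-left corner of the bounding box.
Outer rectangle: 4.4 × 9.2, A = 40.48 in², y = 4.6 in, Ī = 285.5189 in⁴.
Inner void (subtracted): 2.7 × 7.5, A = 20.25 in², y = 4.6 in, Ī = 94.92188 in⁴.
By symmetry the centroid is at mid-height, ȳ = 4.6 in.
All pieces are centred on the centroidal x-axis, so I = ΣĪ (holes subtracted) = 190.5971 in⁴.
Repeating about the centroidal y-axis gives I_y = 53.00586 in⁴.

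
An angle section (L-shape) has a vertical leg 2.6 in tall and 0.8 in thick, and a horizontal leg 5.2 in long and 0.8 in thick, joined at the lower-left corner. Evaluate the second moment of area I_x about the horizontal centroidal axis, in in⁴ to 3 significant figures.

I_x ≈ 2.42 in⁴

Split into non-overlapping primitives; take the origin at the lower-left of the bounding box.
Vertical leg: 0.8 × 2.6, A = 2.08 in², y = 1.3 in, Ī = 1.1717 in⁴.
Horizontal leg (remainder): 4.4 × 0.8, A = 3.52 in², y = 0.4 in, Ī = 0.18773 in⁴.
Centroid: ȳ = ΣA·y / ΣA = 0.73429 in.
Transfer each piece to the horizontal centroidal axis using Ī + A·d² with d = y − 0.73429:
  vertical leg: d = 0.56571 in → contributes +1.8374 in⁴
  horizontal leg (remainder): d = -0.33429 in → contributes +0.58108 in⁴
Total I = 2.4185 in⁴.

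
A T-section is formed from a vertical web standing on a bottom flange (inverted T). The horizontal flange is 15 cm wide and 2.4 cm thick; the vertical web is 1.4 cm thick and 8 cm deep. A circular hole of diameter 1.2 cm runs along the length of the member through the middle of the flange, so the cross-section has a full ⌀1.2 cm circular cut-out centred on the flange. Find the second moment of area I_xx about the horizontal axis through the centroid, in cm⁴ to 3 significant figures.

Split into non-overlapping primitives; take the origin at the lower-left of the bounding box.
Flange: 15 × 2.4, A = 36 cm², y = 1.2 cm, Ī = 17.28 cm⁴.
Web: 1.4 × 8, A = 11.2 cm², y = 6.4 cm, Ī = 59.733 cm⁴.
Hole (subtracted): ⌀1.2, A = 1.131 cm², y = 1.2 cm, Ī = 0.10179 cm⁴.
Centroid: ȳ = ΣA·y / ΣA = 2.4642 cm.
Transfer each piece to the horizontal axis through the centroid using Ī + A·d² with d = y − 2.4642:
  flange: d = -1.2642 cm → contributes +74.814 cm⁴
  web: d = 3.9358 cm → contributes +233.23 cm⁴
  hole: d = -1.2642 cm → contributes −1.9093 cm⁴
Total I = 306.13 cm⁴.

I_xx ≈ 306 cm⁴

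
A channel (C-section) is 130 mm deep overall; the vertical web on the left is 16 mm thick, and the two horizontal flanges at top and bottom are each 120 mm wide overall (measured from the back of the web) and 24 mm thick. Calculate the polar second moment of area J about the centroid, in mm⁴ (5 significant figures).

J ≈ 2.7021 × 10⁷ mm⁴

Decompose the section into non-overlapping parts with the origin at the bottom-left of its bounding rectangle.
Web: 16 × 130, A = 2 080 mm², y = 65 mm, Ī = 2 929 333 mm⁴.
Top flange (beyond web): 104 × 24, A = 2 496 mm², y = 118 mm, Ī = 119 808 mm⁴.
Bottom flange (beyond web): 104 × 24, A = 2 496 mm², y = 12 mm, Ī = 119 808 mm⁴.
By symmetry the centroid is at mid-height, ȳ = 65 mm.
Transfer each piece to the centroidal x-axis using Ī + A·d² with d = y − 65:
  web: d = 0 mm → contributes +2 929 333 mm⁴
  top flange (beyond web): d = 53 mm → contributes +7 131 072 mm⁴
  bottom flange (beyond web): d = -53 mm → contributes +7 131 072 mm⁴
Total I = 17 191 477 mm⁴.
For the y-axis: x̄ = 50.35294 mm.
Repeating about the centroidal y-axis gives I_y = 9 829 476 mm⁴.
Polar second moment: J = I_x + I_y = 27 020 954 mm⁴.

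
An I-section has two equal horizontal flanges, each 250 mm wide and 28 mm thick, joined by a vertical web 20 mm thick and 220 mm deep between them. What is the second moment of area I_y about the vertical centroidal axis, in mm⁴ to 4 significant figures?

Decompose the section into non-overlapping parts with the origin at the bottom-left of its bounding rectangle.
Bottom flange: 250 × 28, A = 7 000 mm², x = 125 mm, Ī = 36 458 333 mm⁴.
Web: 20 × 220, A = 4 400 mm², x = 125 mm, Ī = 146 667 mm⁴.
Top flange: 250 × 28, A = 7 000 mm², x = 125 mm, Ī = 36 458 333 mm⁴.
By symmetry the centroid is at mid-width, x̄ = 125 mm.
All pieces are centred on the vertical centroidal axis, so I = ΣĪ = 73 063 333 mm⁴.

I_y ≈ 7.306 × 10⁷ mm⁴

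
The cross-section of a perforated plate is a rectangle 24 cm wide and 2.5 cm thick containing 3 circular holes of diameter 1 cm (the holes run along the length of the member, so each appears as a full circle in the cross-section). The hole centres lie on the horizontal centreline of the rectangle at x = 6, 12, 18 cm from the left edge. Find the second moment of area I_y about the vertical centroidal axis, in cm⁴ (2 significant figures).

Treat the section as a set of non-overlapping primitives; coordinates are from the bounding-box lower-left.
Plate: 24 × 2.5, A = 60 cm², x = 12 cm, Ī = 2 880 cm⁴.
Hole 1 (subtracted): ⌀1, A = 0.7854 cm², x = 6 cm, Ī = 0.04909 cm⁴.
Hole 2 (subtracted): ⌀1, A = 0.7854 cm², x = 12 cm, Ī = 0.04909 cm⁴.
Hole 3 (subtracted): ⌀1, A = 0.7854 cm², x = 18 cm, Ī = 0.04909 cm⁴.
By symmetry the centroid is at mid-width, x̄ = 12 cm.
Transfer each piece to the vertical centroidal axis using Ī + A·d² with d = x − 12:
  plate: d = 0 cm → contributes +2 880 cm⁴
  hole 1: d = -6 cm → contributes −28.32 cm⁴
  hole 2: d = 0 cm → contributes −0.04909 cm⁴
  hole 3: d = 6 cm → contributes −28.32 cm⁴
Total I = 2 823 cm⁴.

I_y ≈ 2800 cm⁴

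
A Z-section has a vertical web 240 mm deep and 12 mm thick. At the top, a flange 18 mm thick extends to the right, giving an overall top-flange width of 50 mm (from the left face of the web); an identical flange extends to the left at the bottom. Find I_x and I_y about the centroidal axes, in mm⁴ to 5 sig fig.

I_x ≈ 3.0716 × 10⁷ mm⁴, I_y ≈ 1.0542 × 10⁶ mm⁴

Treat the section as a set of non-overlapping primitives; coordinates are from the bounding-box lower-left.
Web: 12 × 240, A = 2 880 mm², y = 120 mm, Ī = 13 824 000 mm⁴.
Top flange (beyond web): 38 × 18, A = 684 mm², y = 231 mm, Ī = 18 468 mm⁴.
Bottom flange (beyond web): 38 × 18, A = 684 mm², y = 9 mm, Ī = 18 468 mm⁴.
Centroid: ȳ = ΣA·y / ΣA = 120 mm.
Transfer each piece to the centroidal x-axis using Ī + A·d² with d = y − 120:
  web: d = 0 mm → contributes +13 824 000 mm⁴
  top flange (beyond web): d = 111 mm → contributes +8 446 032 mm⁴
  bottom flange (beyond web): d = -111 mm → contributes +8 446 032 mm⁴
Total I = 30 716 064 mm⁴.
For the y-axis: x̄ = 44 mm.
Repeating about the centroidal y-axis gives I_y = 1 054 176 mm⁴.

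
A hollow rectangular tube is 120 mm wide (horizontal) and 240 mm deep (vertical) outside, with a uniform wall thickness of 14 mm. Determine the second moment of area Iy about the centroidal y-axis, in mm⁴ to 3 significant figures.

Split into non-overlapping primitives; take the origin at the lower-left of the bounding box.
Outer rectangle: 120 × 240, A = 28 800 mm², x = 60 mm, Ī = 34 560 000 mm⁴.
Inner void (subtracted): 92 × 212, A = 19 504 mm², x = 60 mm, Ī = 13 756 821 mm⁴.
By symmetry the centroid is at mid-width, x̄ = 60 mm.
All pieces are centred on the centroidal y-axis, so I = ΣĪ (holes subtracted) = 20 803 179 mm⁴.

Iy ≈ 2.08 × 10⁷ mm⁴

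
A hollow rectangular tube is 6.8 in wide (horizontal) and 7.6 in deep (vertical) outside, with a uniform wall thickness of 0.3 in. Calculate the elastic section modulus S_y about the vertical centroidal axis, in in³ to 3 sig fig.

Decompose the section into non-overlapping parts with the origin at the bottom-left of its bounding rectangle.
Outer rectangle: 6.8 × 7.6, A = 51.68 in², x = 3.4 in, Ī = 199.14 in⁴.
Inner void (subtracted): 6.2 × 7, A = 43.4 in², x = 3.4 in, Ī = 139.02 in⁴.
By symmetry the centroid is at mid-width, x̄ = 3.4 in.
All pieces are centred on the vertical centroidal axis, so I = ΣĪ (holes subtracted) = 60.116 in⁴.
Extreme fibre distance c = 3.4 in; S = I/c = 17.681 in³.

S_y ≈ 17.7 in³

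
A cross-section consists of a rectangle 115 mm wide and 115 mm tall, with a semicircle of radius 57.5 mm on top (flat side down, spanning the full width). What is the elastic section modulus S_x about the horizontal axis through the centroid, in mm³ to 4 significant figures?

Break the section into simple shapes (no overlaps), measuring from the bottom-left corner of the bounding box.
Rectangular body: 115 × 115, A = 13 225 mm², y = 57.5 mm, Ī = 14 575 052 mm⁴.
Semicircular cap: semicircle r = 57.5, A = 5193.45 mm², y = 139.404 mm, Ī = 1 199 785 mm⁴.
Centroid: ȳ = ΣA·y / ΣA = 80.5944 mm.
Transfer each piece to the horizontal axis through the centroid using Ī + A·d² with d = y − 80.5944:
  rectangular body: d = -23.0944 mm → contributes +21 628 615 mm⁴
  semicircular cap: d = 58.8094 mm → contributes +19 161 535 mm⁴
Total I = 40 790 150 mm⁴.
Extreme fibre distance c = 91.9056 mm; S = I/c = 443 827 mm³.

S_x ≈ 4.438 × 10⁵ mm³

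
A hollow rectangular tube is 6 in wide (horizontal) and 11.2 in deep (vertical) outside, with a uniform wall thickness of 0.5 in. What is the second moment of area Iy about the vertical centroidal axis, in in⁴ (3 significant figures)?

Iy ≈ 95.4 in⁴

Decompose the section into non-overlapping parts with the origin at the bottom-left of its bounding rectangle.
Outer rectangle: 6 × 11.2, A = 67.2 in², x = 3 in, Ī = 201.6 in⁴.
Inner void (subtracted): 5 × 10.2, A = 51 in², x = 3 in, Ī = 106.25 in⁴.
By symmetry the centroid is at mid-width, x̄ = 3 in.
All pieces are centred on the vertical centroidal axis, so I = ΣĪ (holes subtracted) = 95.35 in⁴.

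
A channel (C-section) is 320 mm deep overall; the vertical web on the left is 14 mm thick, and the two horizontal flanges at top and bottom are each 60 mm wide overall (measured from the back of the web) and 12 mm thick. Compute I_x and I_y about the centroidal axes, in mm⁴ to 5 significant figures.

I_x ≈ 6.4425 × 10⁷ mm⁴, I_y ≈ 1.0650 × 10⁶ mm⁴

Decompose the section into non-overlapping parts with the origin at the bottom-left of its bounding rectangle.
Web: 14 × 320, A = 4 480 mm², y = 160 mm, Ī = 38 229 333 mm⁴.
Top flange (beyond web): 46 × 12, A = 552 mm², y = 314 mm, Ī = 6 624 mm⁴.
Bottom flange (beyond web): 46 × 12, A = 552 mm², y = 6 mm, Ī = 6 624 mm⁴.
By symmetry the centroid is at mid-height, ȳ = 160 mm.
Transfer each piece to the centroidal x-axis using Ī + A·d² with d = y − 160:
  web: d = 0 mm → contributes +38 229 333 mm⁴
  top flange (beyond web): d = 154 mm → contributes +13 097 856 mm⁴
  bottom flange (beyond web): d = -154 mm → contributes +13 097 856 mm⁴
Total I = 64 425 045 mm⁴.
For the y-axis: x̄ = 12.93123 mm.
Repeating about the centroidal y-axis gives I_y = 1 065 003 mm⁴.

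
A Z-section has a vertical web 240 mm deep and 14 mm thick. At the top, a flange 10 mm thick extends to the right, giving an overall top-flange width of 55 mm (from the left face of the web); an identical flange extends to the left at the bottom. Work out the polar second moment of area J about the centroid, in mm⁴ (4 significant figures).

Break the section into simple shapes (no overlaps), measuring from the bottom-left corner of the bounding box.
Web: 14 × 240, A = 3 360 mm², y = 120 mm, Ī = 16 128 000 mm⁴.
Top flange (beyond web): 41 × 10, A = 410 mm², y = 235 mm, Ī = 3416.67 mm⁴.
Bottom flange (beyond web): 41 × 10, A = 410 mm², y = 5 mm, Ī = 3416.67 mm⁴.
Centroid: ȳ = ΣA·y / ΣA = 120 mm.
Transfer each piece to the centroidal x-axis using Ī + A·d² with d = y − 120:
  web: d = 0 mm → contributes +16 128 000 mm⁴
  top flange (beyond web): d = 115 mm → contributes +5 425 667 mm⁴
  bottom flange (beyond web): d = -115 mm → contributes +5 425 667 mm⁴
Total I = 26 979 333 mm⁴.
For the y-axis: x̄ = 48 mm.
Repeating about the centroidal y-axis gives I_y = 789 873 mm⁴.
Polar second moment: J = I_x + I_y = 27 769 207 mm⁴.

J ≈ 2.777 × 10⁷ mm⁴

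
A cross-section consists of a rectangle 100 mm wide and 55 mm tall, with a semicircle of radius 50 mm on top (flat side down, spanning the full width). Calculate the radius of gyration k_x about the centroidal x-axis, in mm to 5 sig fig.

k_x ≈ 28.227 mm

Decompose the section into non-overlapping parts with the origin at the bottom-left of its bounding rectangle.
Rectangular body: 100 × 55, A = 5 500 mm², y = 27.5 mm, Ī = 1 386 458 mm⁴.
Semicircular cap: semicircle r = 50, A = 3926.991 mm², y = 76.22066 mm, Ī = 685 981 mm⁴.
Centroid: ȳ = ΣA·y / ΣA = 47.79551 mm.
Transfer each piece to the centroidal x-axis using Ī + A·d² with d = y − 47.79551:
  rectangular body: d = -20.29551 mm → contributes +3 651 951 mm⁴
  semicircular cap: d = 28.42515 mm → contributes +3 858 947 mm⁴
Total I = 7 510 898 mm⁴.
Radius of gyration: k = √(I/A) = √(7 510 898 / 9426.991) = 28.22665 mm.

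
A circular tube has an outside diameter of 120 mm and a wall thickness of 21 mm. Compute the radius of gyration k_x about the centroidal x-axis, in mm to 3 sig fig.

Split into non-overlapping primitives; take the origin at the lower-left of the bounding box.
Outer circle: ⌀120, A = 11 310 mm², y = 60 mm, Ī = 10 178 760 mm⁴.
Bore (subtracted): ⌀78, A = 4778.4 mm², y = 60 mm, Ī = 1 816 972 mm⁴.
By symmetry the centroid is at mid-height, ȳ = 60 mm.
All pieces are centred on the centroidal x-axis, so I = ΣĪ (holes subtracted) = 8 361 788 mm⁴.
Radius of gyration: k = √(I/A) = √(8 361 788 / 6531.4) = 35.781 mm.

k_x ≈ 35.8 mm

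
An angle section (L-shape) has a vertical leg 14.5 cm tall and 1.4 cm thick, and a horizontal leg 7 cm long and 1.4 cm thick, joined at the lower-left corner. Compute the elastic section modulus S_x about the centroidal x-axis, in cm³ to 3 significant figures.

Decompose the section into non-overlapping parts with the origin at the bottom-left of its bounding rectangle.
Vertical leg: 1.4 × 14.5, A = 20.3 cm², y = 7.25 cm, Ī = 355.67 cm⁴.
Horizontal leg (remainder): 5.6 × 1.4, A = 7.84 cm², y = 0.7 cm, Ī = 1.2805 cm⁴.
Centroid: ȳ = ΣA·y / ΣA = 5.4251 cm.
Transfer each piece to the centroidal x-axis using Ī + A·d² with d = y − 5.4251:
  vertical leg: d = 1.8249 cm → contributes +423.28 cm⁴
  horizontal leg (remainder): d = -4.7251 cm → contributes +176.32 cm⁴
Total I = 599.6 cm⁴.
Extreme fibre distance c = 9.0749 cm; S = I/c = 66.072 cm³.

S_x ≈ 66.1 cm³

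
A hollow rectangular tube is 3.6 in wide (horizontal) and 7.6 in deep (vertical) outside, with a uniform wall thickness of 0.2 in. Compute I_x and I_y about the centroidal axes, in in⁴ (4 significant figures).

Decompose the section into non-overlapping parts with the origin at the bottom-left of its bounding rectangle.
Outer rectangle: 3.6 × 7.6, A = 27.36 in², y = 3.8 in, Ī = 131.693 in⁴.
Inner void (subtracted): 3.2 × 7.2, A = 23.04 in², y = 3.8 in, Ī = 99.5328 in⁴.
By symmetry the centroid is at mid-height, ȳ = 3.8 in.
All pieces are centred on the centroidal x-axis, so I = ΣĪ (holes subtracted) = 32.16 in⁴.
Repeating about the centroidal y-axis gives I_y = 9.888 in⁴.

I_x ≈ 32.16 in⁴, I_y ≈ 9.888 in⁴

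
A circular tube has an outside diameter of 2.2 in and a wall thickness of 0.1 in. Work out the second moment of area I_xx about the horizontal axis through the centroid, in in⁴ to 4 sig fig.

Treat the section as a set of non-overlapping primitives; coordinates are from the bounding-box lower-left.
Outer circle: ⌀2.2, A = 3.80133 in², y = 1.1 in, Ī = 1.1499 in⁴.
Bore (subtracted): ⌀2, A = 3.14159 in², y = 1.1 in, Ī = 0.785398 in⁴.
By symmetry the centroid is at mid-height, ȳ = 1.1 in.
All pieces are centred on the horizontal axis through the centroid, so I = ΣĪ (holes subtracted) = 0.364503 in⁴.

I_xx ≈ 0.3645 in⁴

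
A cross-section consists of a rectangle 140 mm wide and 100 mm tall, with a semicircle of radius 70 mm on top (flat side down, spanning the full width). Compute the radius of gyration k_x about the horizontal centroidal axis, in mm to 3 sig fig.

Treat the section as a set of non-overlapping primitives; coordinates are from the bounding-box lower-left.
Rectangular body: 140 × 100, A = 14 000 mm², y = 50 mm, Ī = 11 666 667 mm⁴.
Semicircular cap: semicircle r = 70, A = 7696.9 mm², y = 129.71 mm, Ī = 2 635 265 mm⁴.
Centroid: ȳ = ΣA·y / ΣA = 78.276 mm.
Transfer each piece to the horizontal centroidal axis using Ī + A·d² with d = y − 78.276:
  rectangular body: d = -28.276 mm → contributes +22 860 488 mm⁴
  semicircular cap: d = 51.432 mm → contributes +22 995 859 mm⁴
Total I = 45 856 347 mm⁴.
Radius of gyration: k = √(I/A) = √(45 856 347 / 21 697) = 45.973 mm.

k_x ≈ 46.0 mm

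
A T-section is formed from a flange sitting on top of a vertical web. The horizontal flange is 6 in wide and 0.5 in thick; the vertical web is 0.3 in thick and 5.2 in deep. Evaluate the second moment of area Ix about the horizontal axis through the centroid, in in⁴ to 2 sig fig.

Break the section into simple shapes (no overlaps), measuring from the bottom-left corner of the bounding box.
Flange: 6 × 0.5, A = 3 in², y = 5.45 in, Ī = 0.0625 in⁴.
Web: 0.3 × 5.2, A = 1.56 in², y = 2.6 in, Ī = 3.515 in⁴.
Centroid: ȳ = ΣA·y / ΣA = 4.475 in.
Transfer each piece to the horizontal axis through the centroid using Ī + A·d² with d = y − 4.475:
  flange: d = 0.975 in → contributes +2.914 in⁴
  web: d = -1.875 in → contributes +9 in⁴
Total I = 11.91 in⁴.

Ix ≈ 12 in⁴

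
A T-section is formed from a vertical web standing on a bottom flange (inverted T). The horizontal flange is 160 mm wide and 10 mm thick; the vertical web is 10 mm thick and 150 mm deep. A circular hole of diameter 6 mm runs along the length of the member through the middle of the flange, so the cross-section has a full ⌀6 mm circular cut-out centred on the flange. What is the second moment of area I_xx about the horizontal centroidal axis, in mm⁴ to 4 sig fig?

Treat the section as a set of non-overlapping primitives; coordinates are from the bounding-box lower-left.
Flange: 160 × 10, A = 1 600 mm², y = 5 mm, Ī = 13333.3 mm⁴.
Web: 10 × 150, A = 1 500 mm², y = 85 mm, Ī = 2 812 500 mm⁴.
Hole (subtracted): ⌀6, A = 28.2743 mm², y = 5 mm, Ī = 63.6173 mm⁴.
Centroid: ȳ = ΣA·y / ΣA = 44.066 mm.
Transfer each piece to the horizontal centroidal axis using Ī + A·d² with d = y − 44.066:
  flange: d = -39.066 mm → contributes +2 455 176 mm⁴
  web: d = 40.934 mm → contributes +5 325 890 mm⁴
  hole: d = -39.066 mm → contributes −43214.5 mm⁴
Total I = 7 737 851 mm⁴.

I_xx ≈ 7.738 × 10⁶ mm⁴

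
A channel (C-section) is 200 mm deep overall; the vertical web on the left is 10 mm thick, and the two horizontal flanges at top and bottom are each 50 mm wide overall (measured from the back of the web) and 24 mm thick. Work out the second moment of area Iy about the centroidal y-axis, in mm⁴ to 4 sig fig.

Break the section into simple shapes (no overlaps), measuring from the bottom-left corner of the bounding box.
Web: 10 × 200, A = 2 000 mm², x = 5 mm, Ī = 16666.7 mm⁴.
Top flange (beyond web): 40 × 24, A = 960 mm², x = 30 mm, Ī = 128 000 mm⁴.
Bottom flange (beyond web): 40 × 24, A = 960 mm², x = 30 mm, Ī = 128 000 mm⁴.
Centroid: x̄ = ΣA·x / ΣA = 17.2449 mm.
Transfer each piece to the centroidal y-axis using Ī + A·d² with d = x − 17.2449:
  web: d = -12.2449 mm → contributes +316 542 mm⁴
  top flange (beyond web): d = 12.7551 mm → contributes +284 185 mm⁴
  bottom flange (beyond web): d = 12.7551 mm → contributes +284 185 mm⁴
Total I = 884 912 mm⁴.

Iy ≈ 8.849 × 10⁵ mm⁴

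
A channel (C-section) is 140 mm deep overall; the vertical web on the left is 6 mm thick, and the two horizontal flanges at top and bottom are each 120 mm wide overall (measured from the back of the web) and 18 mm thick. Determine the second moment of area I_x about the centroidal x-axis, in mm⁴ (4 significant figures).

Decompose the section into non-overlapping parts with the origin at the bottom-left of its bounding rectangle.
Web: 6 × 140, A = 840 mm², y = 70 mm, Ī = 1 372 000 mm⁴.
Top flange (beyond web): 114 × 18, A = 2 052 mm², y = 131 mm, Ī = 55 404 mm⁴.
Bottom flange (beyond web): 114 × 18, A = 2 052 mm², y = 9 mm, Ī = 55 404 mm⁴.
By symmetry the centroid is at mid-height, ȳ = 70 mm.
Transfer each piece to the centroidal x-axis using Ī + A·d² with d = y − 70:
  web: d = 0 mm → contributes +1 372 000 mm⁴
  top flange (beyond web): d = 61 mm → contributes +7 690 896 mm⁴
  bottom flange (beyond web): d = -61 mm → contributes +7 690 896 mm⁴
Total I = 16 753 792 mm⁴.

I_x ≈ 1.675 × 10⁷ mm⁴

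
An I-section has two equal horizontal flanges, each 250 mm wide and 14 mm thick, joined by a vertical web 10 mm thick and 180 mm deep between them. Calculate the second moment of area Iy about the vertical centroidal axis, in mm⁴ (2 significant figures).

Break the section into simple shapes (no overlaps), measuring from the bottom-left corner of the bounding box.
Bottom flange: 250 × 14, A = 3 500 mm², x = 125 mm, Ī = 18 229 167 mm⁴.
Web: 10 × 180, A = 1 800 mm², x = 125 mm, Ī = 15 000 mm⁴.
Top flange: 250 × 14, A = 3 500 mm², x = 125 mm, Ī = 18 229 167 mm⁴.
By symmetry the centroid is at mid-width, x̄ = 125 mm.
All pieces are centred on the vertical centroidal axis, so I = ΣĪ = 36 473 333 mm⁴.

Iy ≈ 3.6 × 10⁷ mm⁴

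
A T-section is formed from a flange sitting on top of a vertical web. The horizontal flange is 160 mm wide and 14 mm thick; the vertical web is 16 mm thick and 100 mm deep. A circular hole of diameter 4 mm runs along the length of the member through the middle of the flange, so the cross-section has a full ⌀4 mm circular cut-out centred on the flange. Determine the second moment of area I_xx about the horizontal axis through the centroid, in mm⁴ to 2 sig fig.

I_xx ≈ 4.4 × 10⁶ mm⁴

Break the section into simple shapes (no overlaps), measuring from the bottom-left corner of the bounding box.
Flange: 160 × 14, A = 2 240 mm², y = 107 mm, Ī = 36 587 mm⁴.
Web: 16 × 100, A = 1 600 mm², y = 50 mm, Ī = 1 333 333 mm⁴.
Hole (subtracted): ⌀4, A = 12.57 mm², y = 107 mm, Ī = 12.57 mm⁴.
Centroid: ȳ = ΣA·y / ΣA = 83.17 mm.
Transfer each piece to the horizontal axis through the centroid using Ī + A·d² with d = y − 83.17:
  flange: d = 23.83 mm → contributes +1 308 397 mm⁴
  web: d = -33.17 mm → contributes +3 093 946 mm⁴
  hole: d = 23.83 mm → contributes −7 147 mm⁴
Total I = 4 395 196 mm⁴.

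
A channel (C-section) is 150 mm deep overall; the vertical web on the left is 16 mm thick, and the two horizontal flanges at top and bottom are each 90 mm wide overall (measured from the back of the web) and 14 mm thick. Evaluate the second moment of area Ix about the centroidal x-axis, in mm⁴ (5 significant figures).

Ix ≈ 1.4115 × 10⁷ mm⁴

Treat the section as a set of non-overlapping primitives; coordinates are from the bounding-box lower-left.
Web: 16 × 150, A = 2 400 mm², y = 75 mm, Ī = 4 500 000 mm⁴.
Top flange (beyond web): 74 × 14, A = 1 036 mm², y = 143 mm, Ī = 16921.33 mm⁴.
Bottom flange (beyond web): 74 × 14, A = 1 036 mm², y = 7 mm, Ī = 16921.33 mm⁴.
By symmetry the centroid is at mid-height, ȳ = 75 mm.
Transfer each piece to the centroidal x-axis using Ī + A·d² with d = y − 75:
  web: d = 0 mm → contributes +4 500 000 mm⁴
  top flange (beyond web): d = 68 mm → contributes +4 807 385 mm⁴
  bottom flange (beyond web): d = -68 mm → contributes +4 807 385 mm⁴
Total I = 14 114 771 mm⁴.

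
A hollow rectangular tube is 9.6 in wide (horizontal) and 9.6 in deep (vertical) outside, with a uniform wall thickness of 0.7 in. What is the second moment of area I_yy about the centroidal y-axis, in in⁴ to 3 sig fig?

I_yy ≈ 331 in⁴

Split into non-overlapping primitives; take the origin at the lower-left of the bounding box.
Outer rectangle: 9.6 × 9.6, A = 92.16 in², x = 4.8 in, Ī = 707.79 in⁴.
Inner void (subtracted): 8.2 × 8.2, A = 67.24 in², x = 4.8 in, Ī = 376.77 in⁴.
By symmetry the centroid is at mid-width, x̄ = 4.8 in.
All pieces are centred on the centroidal y-axis, so I = ΣĪ (holes subtracted) = 331.02 in⁴.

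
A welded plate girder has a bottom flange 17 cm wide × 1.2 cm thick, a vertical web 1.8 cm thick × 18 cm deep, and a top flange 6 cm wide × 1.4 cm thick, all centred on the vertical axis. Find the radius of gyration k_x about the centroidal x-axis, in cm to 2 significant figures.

Split into non-overlapping primitives; take the origin at the lower-left of the bounding box.
Bottom plate: 17 × 1.2, A = 20.4 cm², y = 0.6 cm, Ī = 2.448 cm⁴.
Web plate: 1.8 × 18, A = 32.4 cm², y = 10.2 cm, Ī = 874.8 cm⁴.
Top plate: 6 × 1.4, A = 8.4 cm², y = 19.9 cm, Ī = 1.372 cm⁴.
Centroid: ȳ = ΣA·y / ΣA = 8.331 cm.
Transfer each piece to the centroidal x-axis using Ī + A·d² with d = y − 8.331:
  bottom plate: d = -7.731 cm → contributes +1 222 cm⁴
  web plate: d = 1.869 cm → contributes +987.9 cm⁴
  top plate: d = 11.57 cm → contributes +1 126 cm⁴
Total I = 3 335 cm⁴.
Radius of gyration: k = √(I/A) = √(3 335 / 61.2) = 7.382 cm.

k_x ≈ 7.4 cm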